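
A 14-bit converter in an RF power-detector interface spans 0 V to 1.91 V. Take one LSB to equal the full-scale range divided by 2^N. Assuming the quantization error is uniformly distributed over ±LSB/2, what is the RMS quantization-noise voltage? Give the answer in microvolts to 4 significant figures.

33.65 µV

Range is 1.91 V.
Step size = 1.91/16384 V = 116.577 µV.
For a uniform distribution on [−LSB/2, +LSB/2], V_rms = LSB/√12 = 116.577 µV/3.4641 = 33.65 µV.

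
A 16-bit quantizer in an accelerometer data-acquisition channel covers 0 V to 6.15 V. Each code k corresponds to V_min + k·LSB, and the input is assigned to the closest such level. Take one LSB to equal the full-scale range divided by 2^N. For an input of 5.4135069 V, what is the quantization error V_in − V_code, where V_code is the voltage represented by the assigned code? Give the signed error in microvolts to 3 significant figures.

−24.6 µV

Span = 6.15 V. LSB = 6.15 V / 2^16 ≈ 93.84 µV.
(5.4135069 − (0)) / LSB = 5.4135069 × 65536/6.15 = 57687.7379. Nearest integer: k = 57688.
Reconstructed level: 0 + 57688 × 6.15/65536 V = 5.4135314941 V.
V_in − V_code = 5.4135069 − (5.4135314941) = −24.6 µV.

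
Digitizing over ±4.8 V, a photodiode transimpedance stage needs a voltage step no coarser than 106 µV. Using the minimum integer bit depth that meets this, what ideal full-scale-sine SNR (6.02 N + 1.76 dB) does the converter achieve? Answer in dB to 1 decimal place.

Range = 4.8 − (-4.8) = 9.6 V.
9.6 V / 106 µV = 90570. Since 2^16 = 65536 and 2^17 = 131072, N = 17.
SNR = 6.02 × 17 + 1.76 = 104.10 dB.

104.1 dB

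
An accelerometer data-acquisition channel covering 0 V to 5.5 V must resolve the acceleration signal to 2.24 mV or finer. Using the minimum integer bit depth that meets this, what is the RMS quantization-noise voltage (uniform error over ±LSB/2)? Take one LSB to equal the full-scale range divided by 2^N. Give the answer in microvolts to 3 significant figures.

388 µV

Range is 5.5 V.
Levels needed ≥ 5.5/2.24 mV = 2455. 2^12 = 4096 suffices, so N_min = 12.
Step size = 5.5/4096 V = 1.3428 mV.
V_rms = LSB/√12 = 388 µV.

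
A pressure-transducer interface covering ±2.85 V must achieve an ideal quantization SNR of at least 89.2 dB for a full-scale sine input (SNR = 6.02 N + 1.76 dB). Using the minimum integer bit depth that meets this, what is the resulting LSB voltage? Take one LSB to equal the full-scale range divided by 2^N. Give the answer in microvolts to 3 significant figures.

The full-scale span is 2.85 − (-2.85) = 5.7 V.
6.02 N + 1.76 ≥ 89.2 gives N ≥ 14.525, so the minimum integer is 15.
LSB = 5.7 V / 2^15 = 174 µV.

174 µV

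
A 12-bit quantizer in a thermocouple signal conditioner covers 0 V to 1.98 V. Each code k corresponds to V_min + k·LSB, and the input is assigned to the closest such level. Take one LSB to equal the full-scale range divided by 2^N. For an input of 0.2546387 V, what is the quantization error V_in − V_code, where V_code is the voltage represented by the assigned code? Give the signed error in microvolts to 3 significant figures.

Span = 1.98 V. LSB = 1.98 V / 2^12 ≈ 483.4 µV.
Position in LSBs: (0.2546387 − (0)) × 4096/1.98 = 526.7677; rounding gives k = 527.
Reconstructed level: 0 + 527 × 1.98/4096 V = 0.2547509766 V.
e = 0.2546387 − (0.2547509766) = −112 µV.

−112 µV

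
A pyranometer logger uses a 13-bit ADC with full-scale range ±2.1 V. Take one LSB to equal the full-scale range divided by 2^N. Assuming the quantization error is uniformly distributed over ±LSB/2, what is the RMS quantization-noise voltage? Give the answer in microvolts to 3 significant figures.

Full-scale range = 2.1 V − (-2.1 V) = 4.2 V.
Step size = 4.2/8192 V = 0.51270 mV.
σ_q = LSB/√12 = 0.51270 mV/3.4641 = 148 µV.

148 µV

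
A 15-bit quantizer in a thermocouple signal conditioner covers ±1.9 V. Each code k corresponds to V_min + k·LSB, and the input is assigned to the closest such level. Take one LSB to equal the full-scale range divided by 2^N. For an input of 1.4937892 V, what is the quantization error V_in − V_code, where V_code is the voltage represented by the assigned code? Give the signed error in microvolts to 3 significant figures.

+20.9 µV

Span: 1.9 V − (-1.9 V) = 3.8 V. LSB = 3.8 V / 2^15 ≈ 116.0 µV.
(1.4937892 − (-1.9)) / LSB = 3.3937892 × 32768/3.8 = 29265.1801. Nearest integer: k = 29265.
Reconstructed level: -1.9 + 29265 × 3.8/32768 V = 1.4937683105 V.
e = 1.4937892 − (1.4937683105) = +20.9 µV.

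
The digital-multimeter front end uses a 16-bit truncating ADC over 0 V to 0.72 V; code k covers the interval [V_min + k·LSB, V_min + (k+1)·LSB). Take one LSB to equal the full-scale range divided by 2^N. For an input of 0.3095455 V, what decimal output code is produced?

Full-scale range = 0.72 V. LSB = 0.72 V / 2^16 ≈ 10.99 µV.
(V_in − V_min) × 2^16/range = (0.3095455 − (0)) × 65536/0.72 = 28175.519.
Floor → code = 28175.

28175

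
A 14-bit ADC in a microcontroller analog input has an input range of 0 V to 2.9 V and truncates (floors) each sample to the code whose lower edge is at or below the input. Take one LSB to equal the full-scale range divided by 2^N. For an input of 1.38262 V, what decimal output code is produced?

V_FS = 2.9 V. LSB = 2.9 V / 2^14 ≈ 177.0 µV.
code = ⌊(V_in − V_min)/LSB⌋ = ⌊(V_in − V_min) × 2^14 / range⌋
     = ⌊(1.38262 − (0)) × 16384 / 2.9⌋ = ⌊1.38262 × 16384/2.9⌋
     = ⌊7811.326⌋ = 7811.

7811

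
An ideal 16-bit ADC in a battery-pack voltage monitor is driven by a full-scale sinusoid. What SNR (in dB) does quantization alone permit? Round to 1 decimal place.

SNR = 6.02·16 + 1.76 = 98.08 dB.

98.1 dB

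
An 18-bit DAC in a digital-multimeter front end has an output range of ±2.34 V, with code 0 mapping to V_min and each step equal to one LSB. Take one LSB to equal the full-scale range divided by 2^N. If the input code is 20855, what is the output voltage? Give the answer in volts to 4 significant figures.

-1.968 V

The full-scale span is 2.34 − (-2.34) = 4.68 V. LSB = 4.68 V / 2^18.
Output = V_min + (20855/262144) × range = -2.34 + 0.0795555 × 4.68 V
      = -2.34 + 0.372320 = -1.96768 V.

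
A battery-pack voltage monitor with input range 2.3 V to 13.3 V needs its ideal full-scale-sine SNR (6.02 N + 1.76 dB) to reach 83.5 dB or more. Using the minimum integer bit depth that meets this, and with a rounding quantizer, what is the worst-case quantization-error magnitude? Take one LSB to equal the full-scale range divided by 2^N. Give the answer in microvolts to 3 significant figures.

336 µV

Span: 13.3 V − (2.3 V) = 11 V.
N ≥ (83.5 − 1.76)/6.02 = 13.578 → N_min = 14.
LSB = 11 V ÷ 2^14 = 11/16384 V = 0.67139 mV.
|e|_max = LSB/2 = 336 µV.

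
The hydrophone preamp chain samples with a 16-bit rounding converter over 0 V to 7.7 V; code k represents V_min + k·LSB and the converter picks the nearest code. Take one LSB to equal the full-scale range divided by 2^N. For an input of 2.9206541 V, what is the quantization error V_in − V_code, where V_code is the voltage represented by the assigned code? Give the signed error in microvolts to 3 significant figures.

+21.2 µV

V_FS = 7.7 V. LSB = 7.7 V / 2^16 ≈ 117.5 µV.
Position in LSBs: (2.9206541 − (0)) × 65536/7.7 = 24858.1801; rounding gives k = 24858.
Reconstructed level: 0 + 24858 × 7.7/65536 V = 2.9206329346 V.
Error = V_in − V_code = 2.9206541 − (2.9206329346) = +21.2 µV.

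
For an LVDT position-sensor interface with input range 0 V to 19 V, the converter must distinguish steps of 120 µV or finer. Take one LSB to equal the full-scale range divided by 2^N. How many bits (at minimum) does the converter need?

18 bits

Full-scale range = 19 V.
19 V / 120 µV = 158300. Since 2^17 = 131072 and 2^18 = 262144, N = 18.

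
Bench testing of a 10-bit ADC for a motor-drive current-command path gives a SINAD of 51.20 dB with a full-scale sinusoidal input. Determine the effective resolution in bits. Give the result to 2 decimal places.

Inverting SNR = 6.02 N + 1.76: N_eff = (51.20 − 1.76)/6.02 = 8.2126.

8.21 bits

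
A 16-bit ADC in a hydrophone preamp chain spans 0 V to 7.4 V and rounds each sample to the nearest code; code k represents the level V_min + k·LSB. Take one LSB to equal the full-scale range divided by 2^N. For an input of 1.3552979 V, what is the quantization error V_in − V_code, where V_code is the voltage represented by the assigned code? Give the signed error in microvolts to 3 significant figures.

−21.3 µV

V_FS = 7.4 V. LSB = 7.4 V / 2^16 ≈ 112.9 µV.
(V_in − V_min)/LSB = (1.3552979 − (0)) × 65536/7.4 = 12002.8112 → nearest code k = 12003.
V_code = V_min + k × range/2^16 = 0 + 12003 × 7.4/65536 = 1.3553192139 V.
Error = V_in − V_code = 1.3552979 − (1.3553192139) = −21.3 µV.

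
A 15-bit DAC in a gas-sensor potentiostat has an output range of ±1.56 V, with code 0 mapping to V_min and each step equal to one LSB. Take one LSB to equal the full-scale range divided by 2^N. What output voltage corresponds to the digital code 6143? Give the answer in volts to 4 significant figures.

-0.9751 V

Span: 1.56 V − (-1.56 V) = 3.12 V. LSB = 3.12 V / 2^15.
Output = V_min + (6143/32768) × range = -1.56 + 0.187469 × 3.12 V
      = -1.56 V + 0.584905 V = -0.975095 V.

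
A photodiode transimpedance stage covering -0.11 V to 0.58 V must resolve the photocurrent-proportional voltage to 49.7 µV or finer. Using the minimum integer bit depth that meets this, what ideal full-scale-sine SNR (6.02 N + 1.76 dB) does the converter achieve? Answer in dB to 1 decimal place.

86.0 dB

Range = 0.58 − (-0.11) = 0.69 V.
Levels needed ≥ 0.69/49.7 µV = 13880. 2^14 = 16384 suffices, so N_min = 14.
6.02(14) + 1.76 = 86.04 dB.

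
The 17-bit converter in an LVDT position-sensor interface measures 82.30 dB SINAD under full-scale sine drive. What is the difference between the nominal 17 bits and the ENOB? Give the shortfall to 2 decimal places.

N_eff = (82.30 − 1.76)/6.02 = 13.3787 bits.
Shortfall = 17 − 13.3787 = 3.6213 bits.

3.62 bits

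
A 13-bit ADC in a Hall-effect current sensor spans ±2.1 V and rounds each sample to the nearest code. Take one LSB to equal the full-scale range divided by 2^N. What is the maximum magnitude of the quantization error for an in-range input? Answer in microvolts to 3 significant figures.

The full-scale span is 2.1 − (-2.1) = 4.2 V.
Step size = 4.2/8192 V = 0.51270 mV.
|e|_max = LSB/2 = 256 µV.

256 µV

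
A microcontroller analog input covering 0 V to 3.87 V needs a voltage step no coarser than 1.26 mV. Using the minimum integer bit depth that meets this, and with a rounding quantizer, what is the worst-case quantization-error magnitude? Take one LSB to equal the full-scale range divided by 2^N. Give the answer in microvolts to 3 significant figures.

472 µV

Full-scale range = 3.87 V.
Need 2^N ≥ 3.87 V / 1.26 mV = 3071 → N_min = 12.
One LSB is 3.87 V / 4096 = 0.94482 mV.
Half an LSB is 472 µV.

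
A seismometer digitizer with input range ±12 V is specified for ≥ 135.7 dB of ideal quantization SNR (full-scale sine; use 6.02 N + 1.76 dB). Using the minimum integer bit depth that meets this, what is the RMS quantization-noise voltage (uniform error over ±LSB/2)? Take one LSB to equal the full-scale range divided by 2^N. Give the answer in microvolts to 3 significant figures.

Span: 12 V − (-12 V) = 24 V.
Required N = ⌈(135.7 − 1.76)/6.02⌉ = ⌈22.249⌉ = 23.
LSB = 24 V ÷ 2^23 = 24/8388608 V = 2.8610 µV.
V_rms = LSB/√12 = 0.826 µV.

0.826 µV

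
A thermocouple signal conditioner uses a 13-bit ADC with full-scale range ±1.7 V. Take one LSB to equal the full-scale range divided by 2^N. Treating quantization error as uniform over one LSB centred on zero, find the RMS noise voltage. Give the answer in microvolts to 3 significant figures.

The full-scale span is 1.7 − (-1.7) = 3.4 V.
Step size = 3.4/8192 V = 415.04 µV.
For a uniform distribution on [−LSB/2, +LSB/2], V_rms = LSB/√12 = 415.04 µV/3.4641 = 120 µV.

120 µV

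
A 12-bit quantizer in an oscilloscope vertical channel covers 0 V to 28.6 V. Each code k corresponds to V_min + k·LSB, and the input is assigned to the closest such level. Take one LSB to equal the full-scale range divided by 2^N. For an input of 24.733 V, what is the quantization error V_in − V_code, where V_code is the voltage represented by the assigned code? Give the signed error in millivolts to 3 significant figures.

+1.26 mV

Range is 28.6 V. LSB = 28.6 V / 2^12 ≈ 6.982 mV.
(V_in − V_min)/LSB = (24.733 − (0)) × 4096/28.6 = 3542.1807 → nearest code k = 3542.
Reconstructed level: 0 + 3542 × 28.6/4096 V = 24.73173828 V.
e = 24.733 − (24.73173828) = +1.26 mV.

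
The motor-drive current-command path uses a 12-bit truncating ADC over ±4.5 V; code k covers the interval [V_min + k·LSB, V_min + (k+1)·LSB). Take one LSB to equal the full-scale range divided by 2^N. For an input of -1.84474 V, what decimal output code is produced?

1208

Full-scale range = 4.5 V − (-4.5 V) = 9 V. LSB = 9 V / 2^12 ≈ 2.197 mV.
code = ⌊(V_in − V_min)/LSB⌋ = ⌊(V_in − V_min) × 2^12 / range⌋
     = ⌊(-1.84474 − (-4.5)) × 4096 / 9⌋ = ⌊2.65526 × 4096/9⌋
     = ⌊1208.438⌋ = 1208.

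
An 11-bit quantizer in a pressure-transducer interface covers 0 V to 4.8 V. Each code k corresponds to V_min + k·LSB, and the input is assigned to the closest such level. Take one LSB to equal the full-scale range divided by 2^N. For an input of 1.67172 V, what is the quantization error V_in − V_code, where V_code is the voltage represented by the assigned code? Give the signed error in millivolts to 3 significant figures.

Span = 4.8 V. LSB = 4.8 V / 2^11 ≈ 2.344 mV.
Position in LSBs: (1.67172 − (0)) × 2048/4.8 = 713.2672; rounding gives k = 713.
Reconstructed level: 0 + 713 × 4.8/2048 V = 1.671093750 V.
V_in − V_code = 1.67172 − (1.671093750) = +0.626 mV.

+0.626 mV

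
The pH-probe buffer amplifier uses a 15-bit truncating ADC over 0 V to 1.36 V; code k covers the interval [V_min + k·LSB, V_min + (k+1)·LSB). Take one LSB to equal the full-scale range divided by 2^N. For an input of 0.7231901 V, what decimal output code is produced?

17424

Range is 1.36 V. LSB = 1.36 V / 2^15 ≈ 41.50 µV.
(V_in − V_min) × 2^15/range = (0.7231901 − (0)) × 32768/1.36 = 17424.627.
Floor → code = 17424.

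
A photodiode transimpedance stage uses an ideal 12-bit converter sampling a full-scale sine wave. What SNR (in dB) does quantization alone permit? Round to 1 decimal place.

For an ideal N-bit converter with full-scale sine input, SNR = 6.02 N + 1.76 dB. SNR = 6.02 × 12 + 1.76 = 72.24 + 1.76 = 74.00 dB.

74.0 dB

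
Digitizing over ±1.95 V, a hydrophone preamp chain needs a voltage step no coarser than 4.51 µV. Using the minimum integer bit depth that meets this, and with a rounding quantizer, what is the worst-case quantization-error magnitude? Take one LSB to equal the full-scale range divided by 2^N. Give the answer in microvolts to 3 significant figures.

The full-scale span is 1.95 − (-1.95) = 3.9 V.
Need 2^N ≥ 3.9 V / 4.51 µV = 864700 → N_min = 20.
LSB = 3.9 V ÷ 2^20 = 3.9/1048576 V = 3.7193 µV.
|e|_max = LSB/2 = 1.86 µV.

1.86 µV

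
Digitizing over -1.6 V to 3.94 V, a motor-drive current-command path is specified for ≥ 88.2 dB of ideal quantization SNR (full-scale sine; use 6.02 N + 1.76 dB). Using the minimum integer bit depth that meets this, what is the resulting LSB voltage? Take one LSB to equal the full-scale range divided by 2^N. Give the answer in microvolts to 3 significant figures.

169 µV

Span: 3.94 V − (-1.6 V) = 5.54 V.
Required N = ⌈(88.2 − 1.76)/6.02⌉ = ⌈14.359⌉ = 15.
One LSB is 5.54 V / 32768 = 169 µV.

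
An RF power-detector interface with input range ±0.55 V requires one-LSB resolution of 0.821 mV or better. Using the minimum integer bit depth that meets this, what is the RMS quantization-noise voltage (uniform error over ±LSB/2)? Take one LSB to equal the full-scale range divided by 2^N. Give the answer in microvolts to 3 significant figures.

155 µV

Range = 0.55 − (-0.55) = 1.1 V.
Need 2^N ≥ 1.1 V / 0.821 mV = 1340 → N_min = 11.
Step size = 1.1/2048 V = 0.53711 mV.
V_rms = LSB/√12 = 155 µV.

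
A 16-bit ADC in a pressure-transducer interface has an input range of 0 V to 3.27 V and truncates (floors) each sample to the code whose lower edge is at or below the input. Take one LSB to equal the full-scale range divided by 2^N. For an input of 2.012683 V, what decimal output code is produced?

Span = 3.27 V. LSB = 3.27 V / 2^16 ≈ 49.90 µV.
V_in − V_min = 2.012683 − (0) = 2.012683 V.
Divide by LSB: 2.012683 × 65536/3.27 = 40337.3679.
Truncating gives code 40337.

40337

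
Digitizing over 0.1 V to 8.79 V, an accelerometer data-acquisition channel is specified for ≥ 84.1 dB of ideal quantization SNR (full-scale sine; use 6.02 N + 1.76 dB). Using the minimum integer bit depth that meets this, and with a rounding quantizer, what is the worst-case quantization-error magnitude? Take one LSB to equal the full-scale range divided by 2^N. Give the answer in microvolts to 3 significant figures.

The full-scale span is 8.79 − (0.1) = 8.69 V.
Solving 6.02 N ≥ 84.1 − 1.76: N ≥ 13.678. Round up → N = 14.
Step size = 8.69/16384 V = 0.53040 mV.
Max error for round-to-nearest is LSB/2 = 265 µV.

265 µV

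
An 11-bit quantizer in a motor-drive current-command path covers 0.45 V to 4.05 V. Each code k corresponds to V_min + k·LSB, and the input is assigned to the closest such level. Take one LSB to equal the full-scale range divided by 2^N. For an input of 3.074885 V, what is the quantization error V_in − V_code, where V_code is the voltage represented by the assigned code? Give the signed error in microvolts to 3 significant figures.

The full-scale span is 4.05 − (0.45) = 3.6 V. LSB = 3.6 V / 2^11 ≈ 1.758 mV.
(V_in − V_min)/LSB = (3.074885 − (0.45)) × 2048/3.6 = 1493.2679 → nearest code k = 1493.
Reconstructed level: 0.45 + 1493 × 3.6/2048 V = 3.074414063 V.
e = 3.074885 − (3.074414063) = +471 µV.

+471 µV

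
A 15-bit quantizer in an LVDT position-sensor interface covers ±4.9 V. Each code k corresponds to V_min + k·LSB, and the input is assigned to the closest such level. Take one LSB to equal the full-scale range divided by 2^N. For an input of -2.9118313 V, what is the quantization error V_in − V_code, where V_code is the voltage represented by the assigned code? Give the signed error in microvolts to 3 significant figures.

The full-scale span is 4.9 − (-4.9) = 9.8 V. LSB = 9.8 V / 2^15 ≈ 299.1 µV.
(V_in − V_min)/LSB = (-2.9118313 − (-4.9)) × 32768/9.8 = 6647.7869 → nearest code k = 6648.
V_code = V_min + k × range/2^15 = -4.9 + 6648 × 9.8/32768 = -2.9117675781 V.
e = -2.9118313 − (-2.9117675781) = −63.7 µV.

−63.7 µV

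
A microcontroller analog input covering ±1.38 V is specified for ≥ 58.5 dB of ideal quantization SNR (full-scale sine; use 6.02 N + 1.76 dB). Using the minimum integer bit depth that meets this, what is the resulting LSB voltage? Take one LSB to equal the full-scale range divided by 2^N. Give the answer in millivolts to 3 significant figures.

The full-scale span is 1.38 − (-1.38) = 2.76 V.
N ≥ (58.5 − 1.76)/6.02 = 9.425 → N_min = 10.
LSB = 2.76 V / 2^10 = 2.70 mV.

2.70 mV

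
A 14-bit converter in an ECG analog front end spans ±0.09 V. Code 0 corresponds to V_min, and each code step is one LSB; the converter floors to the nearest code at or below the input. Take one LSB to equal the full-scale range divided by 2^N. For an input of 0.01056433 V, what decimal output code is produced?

Full-scale range = 0.09 V − (-0.09 V) = 0.18 V. LSB = 0.18 V / 2^14 ≈ 10.99 µV.
(V_in − V_min) × 2^14/range = (0.01056433 − (-0.09)) × 16384/0.18 = 9153.589.
Floor → code = 9153.

9153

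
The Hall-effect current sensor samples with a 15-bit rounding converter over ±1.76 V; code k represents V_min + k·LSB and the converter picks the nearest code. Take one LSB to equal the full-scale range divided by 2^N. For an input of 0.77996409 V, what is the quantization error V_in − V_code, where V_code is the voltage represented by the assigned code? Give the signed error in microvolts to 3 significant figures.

−26.1 µV

Full-scale range = 1.76 V − (-1.76 V) = 3.52 V. LSB = 3.52 V / 2^15 ≈ 107.4 µV.
(0.77996409 − (-1.76)) / LSB = 2.53996409 × 32768/3.52 = 23644.7566. Nearest integer: k = 23645.
V_code = -1.76 + (23645/32768) × 3.52 = 0.77999023438 V.
e = 0.77996409 − (0.77999023438) = −26.1 µV.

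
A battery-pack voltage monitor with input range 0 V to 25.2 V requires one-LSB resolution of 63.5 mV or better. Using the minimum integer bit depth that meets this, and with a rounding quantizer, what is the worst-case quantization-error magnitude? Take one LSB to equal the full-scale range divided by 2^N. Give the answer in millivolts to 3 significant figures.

V_FS = 25.2 V.
Required number of levels: 25.2/63.5 mV = 396.85; smallest N with 2^N ≥ that is 9.
LSB = 25.2 V ÷ 2^9 = 25.2/512 V = 49.219 mV.
Half an LSB is 24.6 mV.

24.6 mV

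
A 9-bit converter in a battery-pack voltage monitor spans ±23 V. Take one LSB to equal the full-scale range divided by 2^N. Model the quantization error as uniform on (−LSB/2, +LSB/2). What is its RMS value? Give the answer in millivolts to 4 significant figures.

25.94 mV

Range = 23 − (-23) = 46 V.
LSB = 46 V / 2^9 = 89.8438 mV.
V_rms = LSB/√12 = 89.8438 mV / √12 = 25.94 mV.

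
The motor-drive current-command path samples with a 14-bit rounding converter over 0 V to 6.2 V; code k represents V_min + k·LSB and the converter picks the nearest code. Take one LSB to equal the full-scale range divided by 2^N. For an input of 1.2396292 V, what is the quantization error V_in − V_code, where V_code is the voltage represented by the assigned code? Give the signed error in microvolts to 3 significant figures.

−68.1 µV

Span = 6.2 V. LSB = 6.2 V / 2^14 ≈ 378.4 µV.
(V_in − V_min)/LSB = (1.2396292 − (0)) × 16384/6.2 = 3275.8201 → nearest code k = 3276.
Reconstructed level: 0 + 3276 × 6.2/16384 V = 1.2396972656 V.
V_in − V_code = 1.2396292 − (1.2396972656) = −68.1 µV.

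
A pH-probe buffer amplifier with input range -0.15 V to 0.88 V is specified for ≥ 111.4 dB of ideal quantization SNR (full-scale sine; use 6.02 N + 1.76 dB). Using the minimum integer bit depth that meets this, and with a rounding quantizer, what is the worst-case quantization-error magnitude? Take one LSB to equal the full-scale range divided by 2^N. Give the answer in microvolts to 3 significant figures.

0.982 µV

Range = 0.88 − (-0.15) = 1.03 V.
6.02 N + 1.76 ≥ 111.4 gives N ≥ 18.213, so the minimum integer is 19.
Step size = 1.03/524288 V = 1.9646 µV.
|e|_max = LSB/2 = 0.982 µV.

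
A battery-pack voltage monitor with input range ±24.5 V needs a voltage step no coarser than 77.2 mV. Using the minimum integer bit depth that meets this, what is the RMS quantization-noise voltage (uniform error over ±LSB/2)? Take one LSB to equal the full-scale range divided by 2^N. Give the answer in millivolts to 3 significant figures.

13.8 mV

Span: 24.5 V − (-24.5 V) = 49 V.
Need 2^N ≥ 49 V / 77.2 mV = 634.7 → N_min = 10.
Step size = 49/1024 V = 47.852 mV.
RMS noise = LSB/√12 = 13.8 mV.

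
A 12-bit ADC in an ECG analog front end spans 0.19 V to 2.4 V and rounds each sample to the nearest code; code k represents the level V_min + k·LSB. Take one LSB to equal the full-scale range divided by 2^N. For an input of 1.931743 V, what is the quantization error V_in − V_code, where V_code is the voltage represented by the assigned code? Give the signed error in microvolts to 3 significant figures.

+73.1 µV

Range = 2.4 − (0.19) = 2.21 V. LSB = 2.21 V / 2^12 ≈ 0.5396 mV.
Position in LSBs: (1.931743 − (0.19)) × 4096/2.21 = 3228.1354; rounding gives k = 3228.
V_code = 0.19 + (3228/4096) × 2.21 = 1.931669922 V.
Error = V_in − V_code = 1.931743 − (1.931669922) = +73.1 µV.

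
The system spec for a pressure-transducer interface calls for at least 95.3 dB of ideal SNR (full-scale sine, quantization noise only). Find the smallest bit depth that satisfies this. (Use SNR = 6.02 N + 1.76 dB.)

Solving 6.02 N ≥ 95.3 − 1.76: N ≥ 15.538. Round up → N = 16.

16 bits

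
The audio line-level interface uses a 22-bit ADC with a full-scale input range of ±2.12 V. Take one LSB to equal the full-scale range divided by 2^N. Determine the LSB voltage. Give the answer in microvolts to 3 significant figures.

Span: 2.12 V − (-2.12 V) = 4.24 V.
2^22 = 4194304 levels.
LSB = 4.24 V / 2^22 = 1.01 µV.

1.01 µV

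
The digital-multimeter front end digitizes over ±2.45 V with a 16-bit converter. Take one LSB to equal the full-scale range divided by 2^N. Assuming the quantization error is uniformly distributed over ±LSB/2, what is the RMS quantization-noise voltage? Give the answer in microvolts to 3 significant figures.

The full-scale span is 2.45 − (-2.45) = 4.9 V.
LSB = 4.9 V ÷ 2^16 = 4.9/65536 V = 74.768 µV.
For a uniform distribution on [−LSB/2, +LSB/2], V_rms = LSB/√12 = 74.768 µV/3.4641 = 21.6 µV.

21.6 µV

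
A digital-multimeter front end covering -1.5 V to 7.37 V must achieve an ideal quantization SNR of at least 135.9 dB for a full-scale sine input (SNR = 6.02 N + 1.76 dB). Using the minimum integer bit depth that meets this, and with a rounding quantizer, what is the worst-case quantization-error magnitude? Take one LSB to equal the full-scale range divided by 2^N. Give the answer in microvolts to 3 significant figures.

0.529 µV

Full-scale range = 7.37 V − (-1.5 V) = 8.87 V.
Solving 6.02 N ≥ 135.9 − 1.76: N ≥ 22.282. Round up → N = 23.
LSB = 8.87 V / 2^23 = 1.0574 µV.
|e|_max = LSB/2 = 0.529 µV.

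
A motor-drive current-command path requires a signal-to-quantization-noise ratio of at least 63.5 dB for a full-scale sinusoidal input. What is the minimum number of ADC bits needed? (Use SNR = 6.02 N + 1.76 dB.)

11 bits

Solving 6.02 N ≥ 63.5 − 1.76: N ≥ 10.256. Round up → N = 11.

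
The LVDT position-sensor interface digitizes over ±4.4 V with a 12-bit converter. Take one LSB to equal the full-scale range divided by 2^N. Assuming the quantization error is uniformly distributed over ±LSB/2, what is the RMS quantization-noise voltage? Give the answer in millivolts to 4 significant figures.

Full-scale range = 4.4 V − (-4.4 V) = 8.8 V.
LSB = 8.8 V / 2^12 = 2.14844 mV.
For a uniform distribution on [−LSB/2, +LSB/2], V_rms = LSB/√12 = 2.14844 mV/3.4641 = 0.6202 mV.

0.6202 mV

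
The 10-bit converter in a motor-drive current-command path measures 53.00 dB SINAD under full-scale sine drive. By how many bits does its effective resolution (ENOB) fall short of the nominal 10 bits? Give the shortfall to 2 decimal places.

1.49 bits

Effective bits = (53.00 − 1.76)/6.02 = 8.5116.
Lost resolution: 10 − 8.5116 = 1.4884 bits.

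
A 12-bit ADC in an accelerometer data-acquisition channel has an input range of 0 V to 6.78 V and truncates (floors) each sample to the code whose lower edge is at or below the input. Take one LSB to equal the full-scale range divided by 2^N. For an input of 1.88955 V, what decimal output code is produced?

Span = 6.78 V. LSB = 6.78 V / 2^12 ≈ 1.655 mV.
code = ⌊(V_in − V_min)/LSB⌋ = ⌊(V_in − V_min) × 2^12 / range⌋
     = ⌊(1.88955 − (0)) × 4096 / 6.78⌋ = ⌊1.88955 × 4096/6.78⌋
     = ⌊1141.533⌋ = 1141.

1141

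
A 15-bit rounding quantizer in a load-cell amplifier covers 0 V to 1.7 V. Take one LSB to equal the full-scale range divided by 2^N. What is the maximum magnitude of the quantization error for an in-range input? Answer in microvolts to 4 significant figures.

25.94 µV

Full-scale range = 1.7 V.
LSB = 1.7 V ÷ 2^15 = 1.7/32768 V = 51.8799 µV.
Worst-case error for round-to-nearest is half an LSB: 25.94 µV.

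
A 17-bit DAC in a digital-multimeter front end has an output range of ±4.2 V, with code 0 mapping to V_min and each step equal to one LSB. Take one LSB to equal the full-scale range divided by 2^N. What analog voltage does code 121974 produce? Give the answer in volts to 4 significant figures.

3.617 V

The full-scale span is 4.2 − (-4.2) = 8.4 V. LSB = 8.4 V / 2^17.
V_out = -4.2 + 121974 × (8.4/131072) V
      = -4.2 V + 7.81694 V = 3.61694 V.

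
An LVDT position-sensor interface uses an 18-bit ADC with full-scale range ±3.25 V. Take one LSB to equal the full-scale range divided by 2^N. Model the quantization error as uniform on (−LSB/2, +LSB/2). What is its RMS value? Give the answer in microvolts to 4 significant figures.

7.158 µV

Span: 3.25 V − (-3.25 V) = 6.5 V.
LSB = 6.5 V / 2^18 = 24.7955 µV.
RMS of a uniform error over width LSB is LSB/√12 = 7.158 µV.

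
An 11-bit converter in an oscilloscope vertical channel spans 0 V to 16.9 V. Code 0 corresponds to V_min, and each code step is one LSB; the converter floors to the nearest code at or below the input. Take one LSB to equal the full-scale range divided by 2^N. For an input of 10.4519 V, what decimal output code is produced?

1266

V_FS = 16.9 V. LSB = 16.9 V / 2^11 ≈ 8.252 mV.
code = ⌊(V_in − V_min)/LSB⌋ = ⌊(V_in − V_min) × 2^11 / range⌋
     = ⌊(10.4519 − (0)) × 2048 / 16.9⌋ = ⌊10.4519 × 2048/16.9⌋
     = ⌊1266.597⌋ = 1266.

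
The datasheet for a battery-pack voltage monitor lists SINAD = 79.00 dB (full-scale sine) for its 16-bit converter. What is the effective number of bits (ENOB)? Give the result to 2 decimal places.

12.83 bits

Inverting SNR = 6.02 N + 1.76: N_eff = (79.00 − 1.76)/6.02 = 12.8306.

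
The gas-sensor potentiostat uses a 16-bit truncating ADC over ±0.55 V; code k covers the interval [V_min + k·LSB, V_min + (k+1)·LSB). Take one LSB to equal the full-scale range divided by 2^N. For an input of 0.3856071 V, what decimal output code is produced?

Range = 0.55 − (-0.55) = 1.1 V. LSB = 1.1 V / 2^16 ≈ 16.78 µV.
V_in − V_min = 0.3856071 − (-0.55) = 0.9356071 V.
Divide by LSB: 0.9356071 × 65536/1.1 = 55741.7699.
Truncating gives code 55741.

55741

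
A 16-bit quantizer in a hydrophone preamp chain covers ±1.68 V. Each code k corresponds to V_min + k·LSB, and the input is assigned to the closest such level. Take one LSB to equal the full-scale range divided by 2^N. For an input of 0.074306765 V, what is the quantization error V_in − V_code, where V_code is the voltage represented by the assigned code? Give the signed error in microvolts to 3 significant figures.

+17.2 µV

The full-scale span is 1.68 − (-1.68) = 3.36 V. LSB = 3.36 V / 2^16 ≈ 51.27 µV.
Position in LSBs: (0.074306765 − (-1.68)) × 65536/3.36 = 34217.3358; rounding gives k = 34217.
Reconstructed level: -1.68 + 34217 × 3.36/65536 V = 0.074289550781 V.
Error = V_in − V_code = 0.074306765 − (0.074289550781) = +17.2 µV.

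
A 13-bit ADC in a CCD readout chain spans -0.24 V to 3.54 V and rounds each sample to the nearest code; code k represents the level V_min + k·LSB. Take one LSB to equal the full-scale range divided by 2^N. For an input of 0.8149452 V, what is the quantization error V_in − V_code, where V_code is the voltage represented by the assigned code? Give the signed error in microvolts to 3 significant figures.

+126 µV

Full-scale range = 3.54 V − (-0.24 V) = 3.78 V. LSB = 3.78 V / 2^13 ≈ 461.4 µV.
(V_in − V_min)/LSB = (0.8149452 − (-0.24)) × 8192/3.78 = 2286.2728 → nearest code k = 2286.
V_code = V_min + k × range/2^13 = -0.24 + 2286 × 3.78/8192 = 0.8148193359 V.
V_in − V_code = 0.8149452 − (0.8148193359) = +126 µV.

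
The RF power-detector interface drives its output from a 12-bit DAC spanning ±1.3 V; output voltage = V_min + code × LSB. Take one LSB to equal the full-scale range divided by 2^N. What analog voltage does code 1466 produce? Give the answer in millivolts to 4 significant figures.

Full-scale range = 1.3 V − (-1.3 V) = 2.6 V. LSB = 2.6 V / 2^12.
V_out = -1.3 + 1466 × (2.6/4096) V
      = -1.3 + 0.930566 = -0.369434 V.

-369.4 mV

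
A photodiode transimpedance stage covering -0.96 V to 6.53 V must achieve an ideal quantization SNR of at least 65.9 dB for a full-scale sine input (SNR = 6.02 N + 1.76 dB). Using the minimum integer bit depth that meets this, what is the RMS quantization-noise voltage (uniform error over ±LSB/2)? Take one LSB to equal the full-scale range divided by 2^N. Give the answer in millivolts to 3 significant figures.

1.06 mV

Full-scale range = 6.53 V − (-0.96 V) = 7.49 V.
N ≥ (65.9 − 1.76)/6.02 = 10.654 → N_min = 11.
LSB = 7.49 V ÷ 2^11 = 7.49/2048 V = 3.6572 mV.
σ_q = LSB/√12 = 3.6572 mV/3.4641 = 1.06 mV.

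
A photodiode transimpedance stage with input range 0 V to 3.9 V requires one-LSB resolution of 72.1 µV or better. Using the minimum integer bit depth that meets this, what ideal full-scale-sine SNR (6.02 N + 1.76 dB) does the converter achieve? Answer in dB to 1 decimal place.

98.1 dB

Full-scale range = 3.9 V.
Levels needed ≥ 3.9/72.1 µV = 54090. 2^16 = 65536 suffices, so N_min = 16.
SNR = 6.02 × 16 + 1.76 = 98.08 dB.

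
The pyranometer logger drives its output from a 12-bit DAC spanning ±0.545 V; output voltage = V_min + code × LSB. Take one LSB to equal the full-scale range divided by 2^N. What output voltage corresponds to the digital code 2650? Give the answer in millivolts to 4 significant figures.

Range = 0.545 − (-0.545) = 1.09 V. LSB = 1.09 V / 2^12.
V_out = -0.545 + 2650 × (1.09/4096) V
      = -0.545 + 0.705200 = 0.160200 V.

160.2 mV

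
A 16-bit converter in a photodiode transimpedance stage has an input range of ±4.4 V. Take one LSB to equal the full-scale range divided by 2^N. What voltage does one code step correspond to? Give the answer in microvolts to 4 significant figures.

Span: 4.4 V − (-4.4 V) = 8.8 V.
There are 2^16 = 65536 steps.
LSB = 8.8 V / 2^16 = 134.3 µV.

134.3 µV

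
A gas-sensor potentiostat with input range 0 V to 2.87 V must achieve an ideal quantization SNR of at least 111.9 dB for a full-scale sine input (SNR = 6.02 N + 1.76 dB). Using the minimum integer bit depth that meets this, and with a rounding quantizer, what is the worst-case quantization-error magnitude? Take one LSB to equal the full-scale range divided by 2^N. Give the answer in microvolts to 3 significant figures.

2.74 µV

Range is 2.87 V.
N ≥ (111.9 − 1.76)/6.02 = 18.296 → N_min = 19.
One LSB is 2.87 V / 524288 = 5.4741 µV.
Max error for round-to-nearest is LSB/2 = 2.74 µV.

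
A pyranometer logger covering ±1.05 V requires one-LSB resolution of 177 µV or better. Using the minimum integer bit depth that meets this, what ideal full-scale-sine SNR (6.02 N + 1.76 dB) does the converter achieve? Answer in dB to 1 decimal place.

86.0 dB

Range = 1.05 − (-1.05) = 2.1 V.
Required number of levels: 2.1/177 µV = 11864; smallest N with 2^N ≥ that is 14.
Ideal SNR at N = 14: 6.02·14 + 1.76 = 86.0 dB.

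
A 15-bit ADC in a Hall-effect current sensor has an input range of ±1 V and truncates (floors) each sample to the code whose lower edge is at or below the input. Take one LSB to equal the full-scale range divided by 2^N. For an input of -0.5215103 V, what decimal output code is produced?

7839

Span: 1 V − (-1 V) = 2 V. LSB = 2 V / 2^15 ≈ 61.04 µV.
(V_in − V_min) × 2^15/range = (-0.5215103 − (-1)) × 32768/2 = 7839.575.
Floor → code = 7839.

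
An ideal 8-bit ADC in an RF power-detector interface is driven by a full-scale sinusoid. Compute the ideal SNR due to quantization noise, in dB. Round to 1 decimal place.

49.9 dB

SNR = 6.02·8 + 1.76 = 49.92 dB.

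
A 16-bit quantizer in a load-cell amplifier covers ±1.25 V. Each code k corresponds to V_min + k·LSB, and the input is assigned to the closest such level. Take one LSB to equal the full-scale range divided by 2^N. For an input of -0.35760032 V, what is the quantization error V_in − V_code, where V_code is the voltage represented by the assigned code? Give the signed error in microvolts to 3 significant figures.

Span: 1.25 V − (-1.25 V) = 2.5 V. LSB = 2.5 V / 2^16 ≈ 38.15 µV.
(V_in − V_min)/LSB = (-0.35760032 − (-1.25)) × 65536/2.5 = 23393.7222 → nearest code k = 23394.
Reconstructed level: -1.25 + 23394 × 2.5/65536 V = -0.35758972168 V.
e = -0.35760032 − (-0.35758972168) = −10.6 µV.

−10.6 µV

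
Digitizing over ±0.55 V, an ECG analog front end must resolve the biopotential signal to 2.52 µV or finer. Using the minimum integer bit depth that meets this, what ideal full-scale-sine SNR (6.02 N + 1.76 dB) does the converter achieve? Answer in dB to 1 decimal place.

The full-scale span is 0.55 − (-0.55) = 1.1 V.
Required number of levels: 1.1/2.52 µV = 436510; smallest N with 2^N ≥ that is 19.
SNR = 6.02 × 19 + 1.76 = 116.14 dB.

116.1 dB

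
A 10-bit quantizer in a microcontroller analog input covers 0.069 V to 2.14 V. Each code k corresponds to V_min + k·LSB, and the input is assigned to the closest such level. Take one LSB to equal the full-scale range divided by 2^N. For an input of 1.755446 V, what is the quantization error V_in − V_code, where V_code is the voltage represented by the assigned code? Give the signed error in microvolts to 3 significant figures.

Range = 2.14 − (0.069) = 2.071 V. LSB = 2.071 V / 2^10 ≈ 2.022 mV.
Position in LSBs: (1.755446 − (0.069)) × 1024/2.071 = 833.8584; rounding gives k = 834.
V_code = V_min + k × range/2^10 = 0.069 + 834 × 2.071/1024 = 1.755732422 V.
V_in − V_code = 1.755446 − (1.755732422) = −286 µV.

−286 µV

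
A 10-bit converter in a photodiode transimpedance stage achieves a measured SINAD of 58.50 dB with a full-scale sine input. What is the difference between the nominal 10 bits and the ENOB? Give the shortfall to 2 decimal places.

Effective bits = (58.50 − 1.76)/6.02 = 9.4252.
10 − 9.4252 = 0.57 bits below nominal.

0.57 bits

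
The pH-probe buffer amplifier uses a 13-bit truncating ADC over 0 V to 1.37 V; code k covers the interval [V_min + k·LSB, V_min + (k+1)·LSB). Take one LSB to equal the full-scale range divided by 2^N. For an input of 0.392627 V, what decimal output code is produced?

Range is 1.37 V. LSB = 1.37 V / 2^13 ≈ 167.2 µV.
V_in − V_min = 0.392627 − (0) = 0.392627 V.
Divide by LSB: 0.392627 × 8192/1.37 = 2347.7375.
Truncating gives code 2347.

2347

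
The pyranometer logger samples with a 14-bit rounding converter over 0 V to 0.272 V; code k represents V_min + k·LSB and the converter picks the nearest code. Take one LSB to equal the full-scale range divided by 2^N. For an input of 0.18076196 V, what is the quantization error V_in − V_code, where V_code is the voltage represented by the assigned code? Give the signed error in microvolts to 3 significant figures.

+4.15 µV

Range is 0.272 V. LSB = 0.272 V / 2^14 ≈ 16.60 µV.
Position in LSBs: (0.18076196 − (0)) × 16384/0.272 = 10888.2498; rounding gives k = 10888.
V_code = V_min + k × range/2^14 = 0 + 10888 × 0.272/16384 = 0.18075781250 V.
Error = V_in − V_code = 0.18076196 − (0.18075781250) = +4.15 µV.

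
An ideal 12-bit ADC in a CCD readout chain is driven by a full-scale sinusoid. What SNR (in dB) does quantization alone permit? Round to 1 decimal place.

For an ideal N-bit converter with full-scale sine input, SNR = 6.02 N + 1.76 dB. SNR = 6.02 × 12 + 1.76 = 72.24 + 1.76 = 74.00 dB.

74.0 dB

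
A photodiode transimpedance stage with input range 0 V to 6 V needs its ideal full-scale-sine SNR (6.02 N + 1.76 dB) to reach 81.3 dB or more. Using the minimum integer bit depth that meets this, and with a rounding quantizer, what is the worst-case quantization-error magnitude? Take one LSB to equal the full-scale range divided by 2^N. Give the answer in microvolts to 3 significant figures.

Range is 6 V.
N ≥ (81.3 − 1.76)/6.02 = 13.213 → N_min = 14.
LSB = 6 V ÷ 2^14 = 6/16384 V = 366.21 µV.
Half an LSB is 183 µV.

183 µV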